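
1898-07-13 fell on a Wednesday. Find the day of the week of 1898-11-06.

July 1898: 31 − 13 = 18 days remain.
Then August (31), September (30), October (31): 31 + 30 + 31 = 92 days.
November 1–6, 1898: 6 days.
Total: 18 + 92 + 6 = 116 days.
116 mod 7 = 4, so 4 days after Wednesday is Sunday.

Sunday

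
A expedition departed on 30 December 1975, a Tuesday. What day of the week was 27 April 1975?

Count forward from the earlier date (April 27, 1975) to the later (December 30, 1975):
April 1975: 30 − 27 = 3 days remain.
Then May (31), June (30), July (31), August (31), September (30), October (31), November (30): 31 + 30 + 31 + 31 + 30 + 31 + 30 = 214 days.
December 1–30, 1975: 30 days.
Total: 3 + 214 + 30 = 247 days.
247 mod 7 = 2, so 2 days before Tuesday is Sunday.

Sunday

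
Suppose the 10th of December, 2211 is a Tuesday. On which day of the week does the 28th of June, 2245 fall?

Saturday

Day-of-year of December 10, 2211: 344.
Day-of-year of June 28, 2245: 179.
2211 has 365 days, so 365 − 344 = 21 days remain in 2211.
Full years 2212–2244: 24 common + 9 leap = 24×365 + 9×366 = 12054 days.
Total: 21 + 12054 + 179 = 12254 days.
12254 mod 7 = 4, so 4 days after Tuesday is Saturday.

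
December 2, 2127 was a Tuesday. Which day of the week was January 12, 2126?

Saturday

Count forward from the earlier date (January 12, 2126) to the later (December 2, 2127):
January 12, 2126 → January 12, 2127: 365 days.
January 2127: 31 − 12 = 19 days remain.
Then 10 full months totalling 303 days.
December 1–2, 2127: 2 days.
Residual: 324 days.
Total: 689 days.
689 mod 7 = 3, so 3 days before Tuesday is Saturday.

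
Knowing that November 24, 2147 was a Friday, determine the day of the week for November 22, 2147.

Count forward from the earlier date (November 22, 2147) to the later (November 24, 2147):
Within November 2147: 24 − 22 = 2 days.
2 mod 7 = 2, so 2 days before Friday is Wednesday.

Wednesday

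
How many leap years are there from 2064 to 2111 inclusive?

11

Years divisible by 4 in [2064, 2111]: 2064, 2068, 2072, 2076, 2080, 2084, 2088, 2092, 2096, 2100, 2104, 2108.
Of these, 2100 is divisible by 100 but not 400, so not leap.
Leap years: 12 − 1 = 11.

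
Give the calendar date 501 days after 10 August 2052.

24 December 2053

Count 501 days after August 10, 2052:
August 10, 2052 → August 10, 2053: 365 days.
August 2053: 31 − 10 = 21 days remain.
Then September (30), October (31), November (30): 30 + 31 + 30 = 91 days.
December 1–24, 2053: 24 days.
Residual: 136 days.
Total: 501 days.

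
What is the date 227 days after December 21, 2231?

August 4, 2232

Count 227 days after December 21, 2231:
December 2231: 31 − 21 = 10 days remain.
Then January (31), February 2232 (29), March (31), April (30), May (31), June (30), July (31): 31 + 29 + 31 + 30 + 31 + 30 + 31 = 213 days.
August 1–4, 2232: 4 days.
Total: 10 + 213 + 4 = 227 days.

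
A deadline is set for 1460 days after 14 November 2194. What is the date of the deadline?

13 November 2198

Count 1460 days after November 14, 2194:
Day-of-year of November 14, 2194: 318.
Day-of-year of November 13, 2198: 317.
2194 has 365 days, so 365 − 318 = 47 days remain in 2194.
Full years: 2195: 365; 2196: 366; 2197: 365. Sum = 1096.
Total: 47 + 1096 + 317 = 1460 days.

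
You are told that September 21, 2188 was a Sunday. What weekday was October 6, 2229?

Day-of-year of September 21, 2188: 265.
Day-of-year of October 6, 2229: 279.
2188 has 366 days, so 366 − 265 = 101 days remain in 2188.
Full years 2189–2228: 31 common + 9 leap = 31×365 + 9×366 = 14609 days.
Total: 101 + 14609 + 279 = 14989 days.
14989 mod 7 = 2, so 2 days after Sunday is Tuesday.

Tuesday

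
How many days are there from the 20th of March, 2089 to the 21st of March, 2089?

1

Within March 2089: 21 − 20 = 1 day.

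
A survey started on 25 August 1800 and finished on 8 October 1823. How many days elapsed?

From August 25, 1800 to August 25, 1823: 23 years, of which 5 contain a Feb 29 — 18×365 + 5×366 = 8400 days.
August 1823: 31 − 25 = 6 days remain.
Then September (30): 30 days.
October 1–8, 1823: 8 days.
Residual: 44 days.
Total: 8444 days.

8444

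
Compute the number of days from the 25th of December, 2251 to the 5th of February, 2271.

6982

From December 25, 2251 to December 25, 2270: 19 years, of which 5 contain a Feb 29 — 14×365 + 5×366 = 6940 days.
December 2270: 31 − 25 = 6 days remain.
Then January (31): 31 days.
February 1–5, 2271: 5 days (2271 is not a leap year).
Residual: 42 days.
Total: 6982 days.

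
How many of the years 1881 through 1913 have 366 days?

7

Years divisible by 4 in [1881, 1913]: 1884, 1888, 1892, 1896, 1900, 1904, 1908, 1912.
Of these, 1900 is divisible by 100 but not 400, so not leap.
Leap years: 8 − 1 = 7.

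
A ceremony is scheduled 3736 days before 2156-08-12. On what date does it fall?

2146-05-21

Count 3736 days before August 12, 2156:
Day-of-year of May 21, 2146: 141.
Day-of-year of August 12, 2156: 225.
2146 has 365 days, so 365 − 141 = 224 days remain in 2146.
Full years 2147–2155: 7 common + 2 leap = 7×365 + 2×366 = 3287 days.
Total: 224 + 3287 + 225 = 3736 days.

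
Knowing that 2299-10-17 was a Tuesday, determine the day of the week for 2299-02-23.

Thursday

Count forward from the earlier date (February 23, 2299) to the later (October 17, 2299):
February 2299: 28 − 23 = 5 days remain (2299 is not a leap year, so February has 28 days).
Then March (31), April (30), May (31), June (30), July (31), August (31), September (30): 31 + 30 + 31 + 30 + 31 + 31 + 30 = 214 days.
October 1–17, 2299: 17 days.
Total: 5 + 214 + 17 = 236 days.
236 mod 7 = 5, so 5 days before Tuesday is Thursday.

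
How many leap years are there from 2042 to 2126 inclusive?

20

Years divisible by 4: 2044, 2048, …, 2124 — 21 in all.
Of these, 2100 is divisible by 100 but not 400, so not leap.
Leap years: 21 − 1 = 20.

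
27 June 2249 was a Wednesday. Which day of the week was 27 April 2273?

Sunday

From June 27, 2249 to June 27, 2272: 23 years, of which 6 contain a Feb 29 — 17×365 + 6×366 = 8401 days.
June 2272: 30 − 27 = 3 days remain.
Then 9 full months totalling 274 days.
April 1–27, 2273: 27 days.
Residual: 304 days.
Total: 8705 days.
8705 mod 7 = 4, so 4 days after Wednesday is Sunday.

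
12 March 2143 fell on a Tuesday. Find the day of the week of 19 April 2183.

From March 12, 2143 to March 12, 2183: 40 years, of which 10 contain a Feb 29 — 30×365 + 10×366 = 14610 days.
March 2183: 31 − 12 = 19 days remain.
April 1–19, 2183: 19 days.
Residual: 38 days.
Total: 14648 days.
14648 mod 7 = 4, so 4 days after Tuesday is Saturday.

Saturday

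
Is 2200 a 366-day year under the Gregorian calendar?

2200 is not a leap year (divisible by 100 but not 400).

No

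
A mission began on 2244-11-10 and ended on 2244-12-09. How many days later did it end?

29

November 2244: 30 − 10 = 20 days remain.
December 1–9, 2244: 9 days.
Total: 20 + 9 = 29 days.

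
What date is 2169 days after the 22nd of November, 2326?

the 30th of October, 2332

Count 2169 days after November 22, 2326:
Day-of-year of November 22, 2326: 326.
Day-of-year of October 30, 2332: 304.
2326 has 365 days, so 365 − 326 = 39 days remain in 2326.
Full years: 2327: 365; 2328: 366; 2329: 365; 2330: 365; 2331: 365. Sum = 1826.
Total: 39 + 1826 + 304 = 2169 days.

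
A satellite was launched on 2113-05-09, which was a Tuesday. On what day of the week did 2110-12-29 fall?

Count forward from the earlier date (December 29, 2110) to the later (May 9, 2113):
December 29, 2110 → December 29, 2111: 365 days.
December 29, 2111 → December 29, 2112: 366 days (2112 is a leap year).
December 2112: 31 − 29 = 2 days remain.
Then January (31), February 2113 (28), March (31), April (30): 31 + 28 + 31 + 30 = 120 days.
May 1–9, 2113: 9 days.
Residual: 131 days.
Total: 862 days.
862 mod 7 = 1, so 1 day before Tuesday is Monday.

Monday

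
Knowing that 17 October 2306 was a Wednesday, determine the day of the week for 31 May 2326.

Monday

Day-of-year of October 17, 2306: 290.
Day-of-year of May 31, 2326: 151.
2306 has 365 days, so 365 − 290 = 75 days remain in 2306.
Full years 2307–2325: 14 common + 5 leap = 14×365 + 5×366 = 6940 days.
Total: 75 + 6940 + 151 = 7166 days.
7166 mod 7 = 5, so 5 days after Wednesday is Monday.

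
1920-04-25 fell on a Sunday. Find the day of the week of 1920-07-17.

Saturday

April 1920: 30 − 25 = 5 days remain.
Then May (31), June (30): 31 + 30 = 61 days.
July 1–17, 1920: 17 days.
Total: 5 + 61 + 17 = 83 days.
83 mod 7 = 6, so 6 days after Sunday is Saturday.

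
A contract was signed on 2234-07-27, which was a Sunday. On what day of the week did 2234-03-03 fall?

Count forward from the earlier date (March 3, 2234) to the later (July 27, 2234):
March 2234: 31 − 3 = 28 days remain.
Then April (30), May (31), June (30): 30 + 31 + 30 = 91 days.
July 1–27, 2234: 27 days.
Total: 28 + 91 + 27 = 146 days.
146 mod 7 = 6, so 6 days before Sunday is Monday.

Monday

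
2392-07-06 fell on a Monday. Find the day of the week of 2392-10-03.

Saturday

July 2392: 31 − 6 = 25 days remain.
Then August (31), September (30): 31 + 30 = 61 days.
October 1–3, 2392: 3 days.
Total: 25 + 61 + 3 = 89 days.
89 mod 7 = 5, so 5 days after Monday is Saturday.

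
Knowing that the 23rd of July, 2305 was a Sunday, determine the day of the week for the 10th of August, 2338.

From July 23, 2305 to July 23, 2338: 33 years, of which 8 contain a Feb 29 — 25×365 + 8×366 = 12053 days.
July 2338: 31 − 23 = 8 days remain.
August 1–10, 2338: 10 days.
Residual: 18 days.
Total: 12071 days.
12071 mod 7 = 3, so 3 days after Sunday is Wednesday.

Wednesday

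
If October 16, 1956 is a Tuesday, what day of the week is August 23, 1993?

Monday

Day-of-year of October 16, 1956: 290.
Day-of-year of August 23, 1993: 235.
1956 has 366 days, so 366 − 290 = 76 days remain in 1956.
Full years 1957–1992: 27 common + 9 leap = 27×365 + 9×366 = 13149 days.
Total: 76 + 13149 + 235 = 13460 days.
13460 mod 7 = 6, so 6 days after Tuesday is Monday.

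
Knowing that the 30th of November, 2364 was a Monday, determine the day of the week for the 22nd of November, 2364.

Count forward from the earlier date (November 22, 2364) to the later (November 30, 2364):
Within November 2364: 30 − 22 = 8 days.
8 mod 7 = 1, so 1 day before Monday is Sunday.

Sunday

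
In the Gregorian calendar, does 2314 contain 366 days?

2314 is not a leap year.

No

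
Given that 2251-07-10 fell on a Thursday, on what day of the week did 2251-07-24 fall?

Thursday

Within July 2251: 24 − 10 = 14 days.
14 is a multiple of 7, so 2251-07-24 falls on the same weekday: Thursday.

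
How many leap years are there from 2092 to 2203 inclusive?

Years divisible by 4: 2092, 2096, …, 2200 — 28 in all.
Of these, 2100, 2200 are divisible by 100 but not 400, so not leap.
Leap years: 28 − 2 = 26.

26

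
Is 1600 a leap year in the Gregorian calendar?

1600 is a leap year (divisible by 400).

Yes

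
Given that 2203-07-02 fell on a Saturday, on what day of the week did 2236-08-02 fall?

Tuesday

From July 2, 2203 to July 2, 2236: 33 years, of which 9 contain a Feb 29 — 24×365 + 9×366 = 12054 days.
July 2236: 31 − 2 = 29 days remain.
August 1–2, 2236: 2 days.
Residual: 31 days.
Total: 12085 days.
12085 mod 7 = 3, so 3 days after Saturday is Tuesday.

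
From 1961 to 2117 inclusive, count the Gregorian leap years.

38

Years divisible by 4: 1964, 1968, …, 2116 — 39 in all.
Of these, 2100 is divisible by 100 but not 400, so not leap.
2000 is divisible by 400, so still leap.
Leap years: 39 − 1 = 38.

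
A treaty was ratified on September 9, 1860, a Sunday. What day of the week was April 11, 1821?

Count forward from the earlier date (April 11, 1821) to the later (September 9, 1860):
Day-of-year of April 11, 1821: 101.
Day-of-year of September 9, 1860: 253.
1821 has 365 days, so 365 − 101 = 264 days remain in 1821.
Full years 1822–1859: 29 common + 9 leap = 29×365 + 9×366 = 13879 days.
Total: 264 + 13879 + 253 = 14396 days.
14396 mod 7 = 4, so 4 days before Sunday is Wednesday.

Wednesday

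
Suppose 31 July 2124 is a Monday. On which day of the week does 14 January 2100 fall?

Thursday

Count forward from the earlier date (January 14, 2100) to the later (July 31, 2124):
Day-of-year of January 14, 2100: 14.
Day-of-year of July 31, 2124: 213.
2100 has 365 days, so 365 − 14 = 351 days remain in 2100.
Full years 2101–2123: 18 common + 5 leap = 18×365 + 5×366 = 8400 days.
Total: 351 + 8400 + 213 = 8964 days.
8964 mod 7 = 4, so 4 days before Monday is Thursday.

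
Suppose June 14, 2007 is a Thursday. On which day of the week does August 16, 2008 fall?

Saturday

June 2007: 30 − 14 = 16 days remain.
Then 13 full months totalling 397 days.
August 1–16, 2008: 16 days.
Total: 16 + 397 + 16 = 429 days.
429 mod 7 = 2, so 2 days after Thursday is Saturday.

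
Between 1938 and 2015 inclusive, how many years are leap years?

Years divisible by 4: 1940, 1944, …, 2012 — 19 in all.
2000 is divisible by 400, so still leap.
No century exceptions apply. Count: 19.

19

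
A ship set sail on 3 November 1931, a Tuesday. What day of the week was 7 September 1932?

November 1931: 30 − 3 = 27 days remain.
Then 9 full months totalling 275 days.
September 1–7, 1932: 7 days.
Residual: 309 days.
Total: 309 days.
309 mod 7 = 1, so 1 day after Tuesday is Wednesday.

Wednesday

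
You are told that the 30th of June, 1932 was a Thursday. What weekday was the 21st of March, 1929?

Thursday

Count forward from the earlier date (March 21, 1929) to the later (June 30, 1932):
Day-of-year of March 21, 1929: 80.
Day-of-year of June 30, 1932: 182.
1929 has 365 days, so 365 − 80 = 285 days remain in 1929.
Full years: 1930: 365; 1931: 365. Sum = 730.
Total: 285 + 730 + 182 = 1197 days.
1197 is a multiple of 7, so the 21st of March, 1929 falls on the same weekday: Thursday.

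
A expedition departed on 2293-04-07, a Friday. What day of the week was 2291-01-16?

Count forward from the earlier date (January 16, 2291) to the later (April 7, 2293):
Day-of-year of January 16, 2291: 16.
Day-of-year of April 7, 2293: 97.
2291 has 365 days, so 365 − 16 = 349 days remain in 2291.
Full years: 2292: 366. Sum = 366.
Total: 349 + 366 + 97 = 812 days.
812 is a multiple of 7, so 2291-01-16 falls on the same weekday: Friday.

Friday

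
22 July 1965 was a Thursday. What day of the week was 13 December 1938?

Count forward from the earlier date (December 13, 1938) to the later (July 22, 1965):
From December 13, 1938 to December 13, 1964: 26 years, of which 7 contain a Feb 29 — 19×365 + 7×366 = 9497 days.
December 1964: 31 − 13 = 18 days remain.
Then January (31), February 1965 (28), March (31), April (30), May (31), June (30): 31 + 28 + 31 + 30 + 31 + 30 = 181 days.
July 1–22, 1965: 22 days.
Residual: 221 days.
Total: 9718 days.
9718 mod 7 = 2, so 2 days before Thursday is Tuesday.

Tuesday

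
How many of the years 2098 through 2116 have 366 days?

Years divisible by 4 in [2098, 2116]: 2100, 2104, 2108, 2112, 2116.
Of these, 2100 is divisible by 100 but not 400, so not leap.
Leap years: 5 − 1 = 4.

4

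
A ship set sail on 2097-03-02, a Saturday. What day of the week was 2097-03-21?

Thursday

Within March 2097: 21 − 2 = 19 days.
19 mod 7 = 5, so 5 days after Saturday is Thursday.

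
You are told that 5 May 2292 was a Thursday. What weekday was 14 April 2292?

Thursday

Count forward from the earlier date (April 14, 2292) to the later (May 5, 2292):
April 2292: 30 − 14 = 16 days remain.
May 1–5, 2292: 5 days.
Total: 16 + 5 = 21 days.
21 is a multiple of 7, so 14 April 2292 falls on the same weekday: Thursday.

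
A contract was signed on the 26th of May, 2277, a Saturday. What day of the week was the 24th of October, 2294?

Wednesday

Day-of-year of May 26, 2277: 146.
Day-of-year of October 24, 2294: 297.
2277 has 365 days, so 365 − 146 = 219 days remain in 2277.
Full years 2278–2293: 12 common + 4 leap = 12×365 + 4×366 = 5844 days.
Total: 219 + 5844 + 297 = 6360 days.
6360 mod 7 = 4, so 4 days after Saturday is Wednesday.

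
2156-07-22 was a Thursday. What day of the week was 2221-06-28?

Thursday

Day-of-year of July 22, 2156: 204.
Day-of-year of June 28, 2221: 179.
2156 has 366 days, so 366 − 204 = 162 days remain in 2156.
Full years 2157–2220: 49 common + 15 leap = 49×365 + 15×366 = 23375 days.
Total: 162 + 23375 + 179 = 23716 days.
23716 is a multiple of 7, so 2221-06-28 falls on the same weekday: Thursday.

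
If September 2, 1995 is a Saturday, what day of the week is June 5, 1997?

Day-of-year of September 2, 1995: 245.
Day-of-year of June 5, 1997: 156.
1995 has 365 days, so 365 − 245 = 120 days remain in 1995.
Full years: 1996: 366. Sum = 366.
Total: 120 + 366 + 156 = 642 days.
642 mod 7 = 5, so 5 days after Saturday is Thursday.

Thursday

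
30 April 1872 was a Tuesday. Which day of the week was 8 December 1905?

From April 30, 1872 to April 30, 1905: 33 years, of which 7 contain a Feb 29 — 26×365 + 7×366 = 12052 days.
(1900 is not a leap year (divisible by 100 but not 400).)
April 1905: 30 − 30 = 0 days remain.
Then May (31), June (30), July (31), August (31), September (30), October (31), November (30): 31 + 30 + 31 + 31 + 30 + 31 + 30 = 214 days.
December 1–8, 1905: 8 days.
Residual: 222 days.
Total: 12274 days.
12274 mod 7 = 3, so 3 days after Tuesday is Friday.

Friday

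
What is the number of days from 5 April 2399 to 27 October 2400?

April 5, 2399 → April 5, 2400: 366 days (2400 is a leap year (divisible by 400)).
April 2400: 30 − 5 = 25 days remain.
Then May (31), June (30), July (31), August (31), September (30): 31 + 30 + 31 + 31 + 30 = 153 days.
October 1–27, 2400: 27 days.
Residual: 205 days.
Total: 571 days.

571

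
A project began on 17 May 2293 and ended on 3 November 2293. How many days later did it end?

May 2293: 31 − 17 = 14 days remain.
Then June (30), July (31), August (31), September (30), October (31): 30 + 31 + 31 + 30 + 31 = 153 days.
November 1–3, 2293: 3 days.
Total: 14 + 153 + 3 = 170 days.

170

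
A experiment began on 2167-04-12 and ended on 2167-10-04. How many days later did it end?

175

April 2167: 30 − 12 = 18 days remain.
Then May (31), June (30), July (31), August (31), September (30): 31 + 30 + 31 + 31 + 30 = 153 days.
October 1–4, 2167: 4 days.
Total: 18 + 153 + 4 = 175 days.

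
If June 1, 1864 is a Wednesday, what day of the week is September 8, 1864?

Thursday

June 1864: 30 − 1 = 29 days remain.
Then July (31), August (31): 31 + 31 = 62 days.
September 1–8, 1864: 8 days.
Total: 29 + 62 + 8 = 99 days.
99 mod 7 = 1, so 1 day after Wednesday is Thursday.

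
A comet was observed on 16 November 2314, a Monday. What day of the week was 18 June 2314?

Thursday

Count forward from the earlier date (June 18, 2314) to the later (November 16, 2314):
June 2314: 30 − 18 = 12 days remain.
Then July (31), August (31), September (30), October (31): 31 + 31 + 30 + 31 = 123 days.
November 1–16, 2314: 16 days.
Total: 12 + 123 + 16 = 151 days.
151 mod 7 = 4, so 4 days before Monday is Thursday.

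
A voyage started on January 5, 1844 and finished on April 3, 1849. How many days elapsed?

1915

Day-of-year of January 5, 1844: 5.
Day-of-year of April 3, 1849: 93.
1844 has 366 days, so 366 − 5 = 361 days remain in 1844.
Full years: 1845: 365; 1846: 365; 1847: 365; 1848: 366. Sum = 1461.
Total: 361 + 1461 + 93 = 1915 days.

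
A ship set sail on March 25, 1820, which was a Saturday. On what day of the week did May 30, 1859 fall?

Day-of-year of March 25, 1820: 85.
Day-of-year of May 30, 1859: 150.
1820 has 366 days, so 366 − 85 = 281 days remain in 1820.
Full years 1821–1858: 29 common + 9 leap = 29×365 + 9×366 = 13879 days.
Total: 281 + 13879 + 150 = 14310 days.
14310 mod 7 = 2, so 2 days after Saturday is Monday.

Monday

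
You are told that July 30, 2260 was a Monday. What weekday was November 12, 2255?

Count forward from the earlier date (November 12, 2255) to the later (July 30, 2260):
November 12, 2255 → November 12, 2256: 366 days (2256 is a leap year).
November 12, 2256 → November 12, 2257: 365 days.
November 12, 2257 → November 12, 2258: 365 days.
November 12, 2258 → November 12, 2259: 365 days.
November 2259: 30 − 12 = 18 days remain.
Then December (31), January (31), February 2260 (29), March (31), April (30), May (31), June (30): 31 + 31 + 29 + 31 + 30 + 31 + 30 = 213 days.
July 1–30, 2260: 30 days.
Residual: 261 days.
Total: 1722 days.
1722 is a multiple of 7, so November 12, 2255 falls on the same weekday: Monday.

Monday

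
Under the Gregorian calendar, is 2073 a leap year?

2073 is not a leap year.

No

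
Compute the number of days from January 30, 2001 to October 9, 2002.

Day-of-year of January 30, 2001: 30.
Day-of-year of October 9, 2002: 282.
2001 has 365 days, so 365 − 30 = 335 days remain in 2001.
Total: 335 + 282 = 617 days.

617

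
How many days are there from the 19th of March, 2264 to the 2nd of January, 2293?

Day-of-year of March 19, 2264: 79.
Day-of-year of January 2, 2293: 2.
2264 has 366 days, so 366 − 79 = 287 days remain in 2264.
Full years 2265–2292: 21 common + 7 leap = 21×365 + 7×366 = 10227 days.
Total: 287 + 10227 + 2 = 10516 days.

10516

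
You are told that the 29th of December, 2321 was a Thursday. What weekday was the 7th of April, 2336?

From December 29, 2321 to December 29, 2335: 14 years, of which 3 contain a Feb 29 — 11×365 + 3×366 = 5113 days.
December 2335: 31 − 29 = 2 days remain.
Then January (31), February 2336 (29), March (31): 31 + 29 + 31 = 91 days.
April 1–7, 2336: 7 days.
Residual: 100 days.
Total: 5213 days.
5213 mod 7 = 5, so 5 days after Thursday is Tuesday.

Tuesday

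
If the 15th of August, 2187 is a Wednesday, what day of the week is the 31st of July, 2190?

Saturday

Day-of-year of August 15, 2187: 227.
Day-of-year of July 31, 2190: 212.
2187 has 365 days, so 365 − 227 = 138 days remain in 2187.
Full years: 2188: 366; 2189: 365. Sum = 731.
Total: 138 + 731 + 212 = 1081 days.
1081 mod 7 = 3, so 3 days after Wednesday is Saturday.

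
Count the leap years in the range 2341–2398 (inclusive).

Years divisible by 4: 2344, 2348, …, 2396 — 14 in all.
No century exceptions apply. Count: 14.

14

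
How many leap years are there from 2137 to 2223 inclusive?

Years divisible by 4: 2140, 2144, …, 2220 — 21 in all.
Of these, 2200 is divisible by 100 but not 400, so not leap.
Leap years: 21 − 1 = 20.

20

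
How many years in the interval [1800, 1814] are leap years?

3

Years divisible by 4 in [1800, 1814]: 1800, 1804, 1808, 1812.
Of these, 1800 is divisible by 100 but not 400, so not leap.
Leap years: 4 − 1 = 3.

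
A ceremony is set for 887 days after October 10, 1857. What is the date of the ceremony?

March 15, 1860

Count 887 days after October 10, 1857:
October 10, 1857 → October 10, 1858: 365 days.
October 10, 1858 → October 10, 1859: 365 days.
October 1859: 31 − 10 = 21 days remain.
Then November (30), December (31), January (31), February 1860 (29): 30 + 31 + 31 + 29 = 121 days.
March 1–15, 1860: 15 days.
Residual: 157 days.
Total: 887 days.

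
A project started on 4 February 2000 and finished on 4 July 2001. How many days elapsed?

516

February 4, 2000 → February 4, 2001: 366 days (2000 is a leap year (divisible by 400)).
February 2001: 28 − 4 = 24 days remain (2001 is not a leap year, so February has 28 days).
Then March (31), April (30), May (31), June (30): 31 + 30 + 31 + 30 = 122 days.
July 1–4, 2001: 4 days.
Residual: 150 days.
Total: 516 days.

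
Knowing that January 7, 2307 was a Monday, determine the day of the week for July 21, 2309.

Day-of-year of January 7, 2307: 7.
Day-of-year of July 21, 2309: 202.
2307 has 365 days, so 365 − 7 = 358 days remain in 2307.
Full years: 2308: 366. Sum = 366.
Total: 358 + 366 + 202 = 926 days.
926 mod 7 = 2, so 2 days after Monday is Wednesday.

Wednesday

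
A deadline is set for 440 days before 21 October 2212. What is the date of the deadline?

8 August 2211

Count 440 days before October 21, 2212:
August 8, 2211 → August 8, 2212: 366 days (2212 is a leap year).
August 2212: 31 − 8 = 23 days remain.
Then September (30): 30 days.
October 1–21, 2212: 21 days.
Residual: 74 days.
Total: 440 days.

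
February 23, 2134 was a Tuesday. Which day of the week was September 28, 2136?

Friday

February 23, 2134 → February 23, 2135: 365 days.
February 23, 2135 → February 23, 2136: 365 days.
February 2136: 29 − 23 = 6 days remain (2136 is a leap year, so February has 29 days).
Then March (31), April (30), May (31), June (30), July (31), August (31): 31 + 30 + 31 + 30 + 31 + 31 = 184 days.
September 1–28, 2136: 28 days.
Residual: 218 days.
Total: 948 days.
948 mod 7 = 3, so 3 days after Tuesday is Friday.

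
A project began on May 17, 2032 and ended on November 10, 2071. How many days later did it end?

Day-of-year of May 17, 2032: 138.
Day-of-year of November 10, 2071: 314.
2032 has 366 days, so 366 − 138 = 228 days remain in 2032.
Full years 2033–2070: 29 common + 9 leap = 29×365 + 9×366 = 13879 days.
Total: 228 + 13879 + 314 = 14421 days.

14421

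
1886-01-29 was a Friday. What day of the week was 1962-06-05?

Day-of-year of January 29, 1886: 29.
Day-of-year of June 5, 1962: 156.
1886 has 365 days, so 365 − 29 = 336 days remain in 1886.
Full years 1887–1961: 57 common + 18 leap = 57×365 + 18×366 = 27393 days.
Total: 336 + 27393 + 156 = 27885 days.
27885 mod 7 = 4, so 4 days after Friday is Tuesday.

Tuesday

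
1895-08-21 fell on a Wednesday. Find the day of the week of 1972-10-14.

Saturday

Day-of-year of August 21, 1895: 233.
Day-of-year of October 14, 1972: 288.
1895 has 365 days, so 365 − 233 = 132 days remain in 1895.
Full years 1896–1971: 58 common + 18 leap = 58×365 + 18×366 = 27758 days.
Total: 132 + 27758 + 288 = 28178 days.
28178 mod 7 = 3, so 3 days after Wednesday is Saturday.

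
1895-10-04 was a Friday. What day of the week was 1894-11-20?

Count forward from the earlier date (November 20, 1894) to the later (October 4, 1895):
November 1894: 30 − 20 = 10 days remain.
Then 10 full months totalling 304 days.
October 1–4, 1895: 4 days.
Residual: 318 days.
Total: 318 days.
318 mod 7 = 3, so 3 days before Friday is Tuesday.

Tuesday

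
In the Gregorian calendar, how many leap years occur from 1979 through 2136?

39

Years divisible by 4: 1980, 1984, …, 2136 — 40 in all.
Of these, 2100 is divisible by 100 but not 400, so not leap.
2000 is divisible by 400, so still leap.
Leap years: 40 − 1 = 39.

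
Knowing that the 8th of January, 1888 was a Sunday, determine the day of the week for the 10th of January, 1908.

From January 8, 1888 to January 8, 1908: 20 years, of which 4 contain a Feb 29 — 16×365 + 4×366 = 7304 days.
(1900 is not a leap year (divisible by 100 but not 400).)
Within January 1908: 10 − 8 = 2 days.
Total: 7306 days.
7306 mod 7 = 5, so 5 days after Sunday is Friday.

Friday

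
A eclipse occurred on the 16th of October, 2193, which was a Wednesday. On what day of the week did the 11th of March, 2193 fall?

Count forward from the earlier date (March 11, 2193) to the later (October 16, 2193):
March 2193: 31 − 11 = 20 days remain.
Then April (30), May (31), June (30), July (31), August (31), September (30): 30 + 31 + 30 + 31 + 31 + 30 = 183 days.
October 1–16, 2193: 16 days.
Total: 20 + 183 + 16 = 219 days.
219 mod 7 = 2, so 2 days before Wednesday is Monday.

Monday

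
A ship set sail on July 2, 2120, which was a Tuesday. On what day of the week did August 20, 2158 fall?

Day-of-year of July 2, 2120: 184.
Day-of-year of August 20, 2158: 232.
2120 has 366 days, so 366 − 184 = 182 days remain in 2120.
Full years 2121–2157: 28 common + 9 leap = 28×365 + 9×366 = 13514 days.
Total: 182 + 13514 + 232 = 13928 days.
13928 mod 7 = 5, so 5 days after Tuesday is Sunday.

Sunday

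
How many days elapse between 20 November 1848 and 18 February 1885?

Day-of-year of November 20, 1848: 325.
Day-of-year of February 18, 1885: 49.
1848 has 366 days, so 366 − 325 = 41 days remain in 1848.
Full years 1849–1884: 27 common + 9 leap = 27×365 + 9×366 = 13149 days.
Total: 41 + 13149 + 49 = 13239 days.

13239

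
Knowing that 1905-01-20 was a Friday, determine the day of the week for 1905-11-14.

Tuesday

January 1905: 31 − 20 = 11 days remain.
Then 9 full months totalling 273 days.
November 1–14, 1905: 14 days.
Total: 11 + 273 + 14 = 298 days.
298 mod 7 = 4, so 4 days after Friday is Tuesday.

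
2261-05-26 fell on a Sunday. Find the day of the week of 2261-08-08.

Thursday

May 2261: 31 − 26 = 5 days remain.
Then June (30), July (31): 30 + 31 = 61 days.
August 1–8, 2261: 8 days.
Total: 5 + 61 + 8 = 74 days.
74 mod 7 = 4, so 4 days after Sunday is Thursday.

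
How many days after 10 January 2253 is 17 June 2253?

January 2253: 31 − 10 = 21 days remain.
Then February 2253 (28), March (31), April (30), May (31): 28 + 31 + 30 + 31 = 120 days.
June 1–17, 2253: 17 days.
Total: 21 + 120 + 17 = 158 days.

158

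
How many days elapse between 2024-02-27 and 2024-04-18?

February 2024: 29 − 27 = 2 days remain (2024 is a leap year, so February has 29 days).
Then March (31): 31 days.
April 1–18, 2024: 18 days.
Total: 2 + 31 + 18 = 51 days.

51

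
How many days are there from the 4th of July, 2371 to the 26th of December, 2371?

175

July 2371: 31 − 4 = 27 days remain.
Then August (31), September (30), October (31), November (30): 31 + 30 + 31 + 30 = 122 days.
December 1–26, 2371: 26 days.
Total: 27 + 122 + 26 = 175 days.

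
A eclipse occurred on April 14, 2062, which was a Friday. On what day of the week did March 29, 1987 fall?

Sunday

Count forward from the earlier date (March 29, 1987) to the later (April 14, 2062):
Day-of-year of March 29, 1987: 88.
Day-of-year of April 14, 2062: 104.
1987 has 365 days, so 365 − 88 = 277 days remain in 1987.
Full years 1988–2061: 55 common + 19 leap = 55×365 + 19×366 = 27029 days.
Total: 277 + 27029 + 104 = 27410 days.
27410 mod 7 = 5, so 5 days before Friday is Sunday.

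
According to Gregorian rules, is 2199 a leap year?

2199 is not a leap year.

No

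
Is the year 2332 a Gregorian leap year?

2332 is a leap year.

Yes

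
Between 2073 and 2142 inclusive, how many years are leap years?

Years divisible by 4: 2076, 2080, …, 2140 — 17 in all.
Of these, 2100 is divisible by 100 but not 400, so not leap.
Leap years: 17 − 1 = 16.

16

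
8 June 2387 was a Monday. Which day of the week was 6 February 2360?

Count forward from the earlier date (February 6, 2360) to the later (June 8, 2387):
Day-of-year of February 6, 2360: 37.
Day-of-year of June 8, 2387: 159.
2360 has 366 days, so 366 − 37 = 329 days remain in 2360.
Full years 2361–2386: 20 common + 6 leap = 20×365 + 6×366 = 9496 days.
Total: 329 + 9496 + 159 = 9984 days.
9984 mod 7 = 2, so 2 days before Monday is Saturday.

Saturday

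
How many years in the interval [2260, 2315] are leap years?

13

Years divisible by 4: 2260, 2264, …, 2312 — 14 in all.
Of these, 2300 is divisible by 100 but not 400, so not leap.
Leap years: 14 − 1 = 13.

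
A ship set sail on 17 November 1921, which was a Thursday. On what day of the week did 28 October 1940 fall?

Day-of-year of November 17, 1921: 321.
Day-of-year of October 28, 1940: 302.
1921 has 365 days, so 365 − 321 = 44 days remain in 1921.
Full years 1922–1939: 14 common + 4 leap = 14×365 + 4×366 = 6574 days.
Total: 44 + 6574 + 302 = 6920 days.
6920 mod 7 = 4, so 4 days after Thursday is Monday.

Monday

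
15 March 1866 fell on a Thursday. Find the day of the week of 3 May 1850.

Count forward from the earlier date (May 3, 1850) to the later (March 15, 1866):
From May 3, 1850 to May 3, 1865: 15 years, of which 4 contain a Feb 29 — 11×365 + 4×366 = 5479 days.
May 1865: 31 − 3 = 28 days remain.
Then 9 full months totalling 273 days.
March 1–15, 1866: 15 days.
Residual: 316 days.
Total: 5795 days.
5795 mod 7 = 6, so 6 days before Thursday is Friday.

Friday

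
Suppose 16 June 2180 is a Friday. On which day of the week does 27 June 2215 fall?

From June 16, 2180 to June 16, 2215: 35 years, of which 7 contain a Feb 29 — 28×365 + 7×366 = 12782 days.
(2200 is not a leap year (divisible by 100 but not 400).)
Within June 2215: 27 − 16 = 11 days.
Total: 12793 days.
12793 mod 7 = 4, so 4 days after Friday is Tuesday.

Tuesday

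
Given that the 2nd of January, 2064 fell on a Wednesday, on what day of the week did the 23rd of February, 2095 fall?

Wednesday

From January 2, 2064 to January 2, 2095: 31 years, of which 8 contain a Feb 29 — 23×365 + 8×366 = 11323 days.
January 2095: 31 − 2 = 29 days remain.
February 1–23, 2095: 23 days (2095 is not a leap year).
Residual: 52 days.
Total: 11375 days.
11375 is a multiple of 7, so the 23rd of February, 2095 falls on the same weekday: Wednesday.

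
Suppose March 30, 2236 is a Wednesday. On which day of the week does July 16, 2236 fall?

Saturday

March 2236: 31 − 30 = 1 day remains.
Then April (30), May (31), June (30): 30 + 31 + 30 = 91 days.
July 1–16, 2236: 16 days.
Total: 1 + 91 + 16 = 108 days.
108 mod 7 = 3, so 3 days after Wednesday is Saturday.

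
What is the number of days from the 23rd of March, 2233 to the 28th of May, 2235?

March 23, 2233 → March 23, 2234: 365 days.
March 23, 2234 → March 23, 2235: 365 days.
March 2235: 31 − 23 = 8 days remain.
Then April (30): 30 days.
May 1–28, 2235: 28 days.
Residual: 66 days.
Total: 796 days.

796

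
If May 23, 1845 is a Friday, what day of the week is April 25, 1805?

Thursday

Count forward from the earlier date (April 25, 1805) to the later (May 23, 1845):
From April 25, 1805 to April 25, 1845: 40 years, of which 10 contain a Feb 29 — 30×365 + 10×366 = 14610 days.
April 1845: 30 − 25 = 5 days remain.
May 1–23, 1845: 23 days.
Residual: 28 days.
Total: 14638 days.
14638 mod 7 = 1, so 1 day before Friday is Thursday.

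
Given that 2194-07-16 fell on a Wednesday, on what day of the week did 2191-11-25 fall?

Friday

Count forward from the earlier date (November 25, 2191) to the later (July 16, 2194):
Day-of-year of November 25, 2191: 329.
Day-of-year of July 16, 2194: 197.
2191 has 365 days, so 365 − 329 = 36 days remain in 2191.
Full years: 2192: 366; 2193: 365. Sum = 731.
Total: 36 + 731 + 197 = 964 days.
964 mod 7 = 5, so 5 days before Wednesday is Friday.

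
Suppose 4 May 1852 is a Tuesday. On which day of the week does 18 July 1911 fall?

Tuesday

From May 4, 1852 to May 4, 1911: 59 years, of which 13 contain a Feb 29 — 46×365 + 13×366 = 21548 days.
(1900 is not a leap year (divisible by 100 but not 400).)
May 1911: 31 − 4 = 27 days remain.
Then June (30): 30 days.
July 1–18, 1911: 18 days.
Residual: 75 days.
Total: 21623 days.
21623 is a multiple of 7, so 18 July 1911 falls on the same weekday: Tuesday.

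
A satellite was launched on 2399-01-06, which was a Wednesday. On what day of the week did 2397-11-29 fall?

Count forward from the earlier date (November 29, 2397) to the later (January 6, 2399):
November 29, 2397 → November 29, 2398: 365 days.
November 2398: 30 − 29 = 1 day remains.
Then December (31): 31 days.
January 1–6, 2399: 6 days.
Residual: 38 days.
Total: 403 days.
403 mod 7 = 4, so 4 days before Wednesday is Saturday.

Saturday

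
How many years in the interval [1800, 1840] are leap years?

Years divisible by 4 in [1800, 1840]: 1800, 1804, 1808, 1812, 1816, 1820, 1824, 1828, 1832, 1836, 1840.
Of these, 1800 is divisible by 100 but not 400, so not leap.
Leap years: 11 − 1 = 10.

10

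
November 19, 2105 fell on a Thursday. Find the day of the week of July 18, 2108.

Day-of-year of November 19, 2105: 323.
Day-of-year of July 18, 2108: 200.
2105 has 365 days, so 365 − 323 = 42 days remain in 2105.
Full years: 2106: 365; 2107: 365. Sum = 730.
Total: 42 + 730 + 200 = 972 days.
972 mod 7 = 6, so 6 days after Thursday is Wednesday.

Wednesday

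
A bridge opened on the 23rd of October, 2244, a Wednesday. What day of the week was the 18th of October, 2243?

Count forward from the earlier date (October 18, 2243) to the later (October 23, 2244):
Day-of-year of October 18, 2243: 291.
Day-of-year of October 23, 2244: 297.
2243 has 365 days, so 365 − 291 = 74 days remain in 2243.
Total: 74 + 297 = 371 days.
371 is a multiple of 7, so the 18th of October, 2243 falls on the same weekday: Wednesday.

Wednesday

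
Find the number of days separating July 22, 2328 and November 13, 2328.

114

July 2328: 31 − 22 = 9 days remain.
Then August (31), September (30), October (31): 31 + 30 + 31 = 92 days.
November 1–13, 2328: 13 days.
Total: 9 + 92 + 13 = 114 days.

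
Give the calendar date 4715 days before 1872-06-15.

1859-07-19

Count 4715 days before June 15, 1872:
From July 19, 1859 to July 19, 1871: 12 years, of which 3 contain a Feb 29 — 9×365 + 3×366 = 4383 days.
July 1871: 31 − 19 = 12 days remain.
Then 10 full months totalling 305 days.
June 1–15, 1872: 15 days.
Residual: 332 days.
Total: 4715 days.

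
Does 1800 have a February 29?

1800 is not a leap year (divisible by 100 but not 400).

No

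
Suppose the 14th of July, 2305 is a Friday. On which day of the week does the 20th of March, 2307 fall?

Day-of-year of July 14, 2305: 195.
Day-of-year of March 20, 2307: 79.
2305 has 365 days, so 365 − 195 = 170 days remain in 2305.
Full years: 2306: 365. Sum = 365.
Total: 170 + 365 + 79 = 614 days.
614 mod 7 = 5, so 5 days after Friday is Wednesday.

Wednesday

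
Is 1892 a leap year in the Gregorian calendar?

Yes

1892 is a leap year.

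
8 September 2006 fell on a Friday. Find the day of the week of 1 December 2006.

Friday

September 2006: 30 − 8 = 22 days remain.
Then October (31), November (30): 31 + 30 = 61 days.
December 1, 2006: 1 day.
Total: 22 + 61 + 1 = 84 days.
84 is a multiple of 7, so 1 December 2006 falls on the same weekday: Friday.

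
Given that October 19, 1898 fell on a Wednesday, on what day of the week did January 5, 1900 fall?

Friday

October 1898: 31 − 19 = 12 days remain.
Then 14 full months totalling 426 days.
January 1–5, 1900: 5 days.
Total: 12 + 426 + 5 = 443 days.
443 mod 7 = 2, so 2 days after Wednesday is Friday.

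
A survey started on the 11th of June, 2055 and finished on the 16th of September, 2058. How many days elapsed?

1193

June 11, 2055 → June 11, 2056: 366 days (2056 is a leap year).
June 11, 2056 → June 11, 2057: 365 days.
June 11, 2057 → June 11, 2058: 365 days.
June 2058: 30 − 11 = 19 days remain.
Then July (31), August (31): 31 + 31 = 62 days.
September 1–16, 2058: 16 days.
Residual: 97 days.
Total: 1193 days.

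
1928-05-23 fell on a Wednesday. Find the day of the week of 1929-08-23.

Friday

May 1928: 31 − 23 = 8 days remain.
Then 14 full months totalling 426 days.
August 1–23, 1929: 23 days.
Total: 8 + 426 + 23 = 457 days.
457 mod 7 = 2, so 2 days after Wednesday is Friday.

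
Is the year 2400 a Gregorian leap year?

2400 is a leap year (divisible by 400).

Yes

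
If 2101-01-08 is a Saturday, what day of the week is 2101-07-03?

Sunday

January 2101: 31 − 8 = 23 days remain.
Then February 2101 (28), March (31), April (30), May (31), June (30): 28 + 31 + 30 + 31 + 30 = 150 days.
July 1–3, 2101: 3 days.
Total: 23 + 150 + 3 = 176 days.
176 mod 7 = 1, so 1 day after Saturday is Sunday.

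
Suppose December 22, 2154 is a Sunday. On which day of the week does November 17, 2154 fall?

Sunday

Count forward from the earlier date (November 17, 2154) to the later (December 22, 2154):
November 2154: 30 − 17 = 13 days remain.
December 1–22, 2154: 22 days.
Total: 13 + 22 = 35 days.
35 is a multiple of 7, so November 17, 2154 falls on the same weekday: Sunday.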